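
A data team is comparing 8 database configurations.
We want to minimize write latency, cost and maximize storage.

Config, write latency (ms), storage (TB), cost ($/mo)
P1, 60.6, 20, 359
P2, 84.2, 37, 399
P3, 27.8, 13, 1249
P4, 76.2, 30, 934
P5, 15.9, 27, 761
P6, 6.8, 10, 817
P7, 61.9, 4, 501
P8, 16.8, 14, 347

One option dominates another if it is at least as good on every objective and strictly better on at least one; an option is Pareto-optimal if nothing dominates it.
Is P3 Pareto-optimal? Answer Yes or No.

P5 vs P3: write latency 15.9≤27.8, storage 27≥13, cost 761≤1249 — P5 is at least as good on every objective and strictly better on at least one, so P5 dominates P3.

No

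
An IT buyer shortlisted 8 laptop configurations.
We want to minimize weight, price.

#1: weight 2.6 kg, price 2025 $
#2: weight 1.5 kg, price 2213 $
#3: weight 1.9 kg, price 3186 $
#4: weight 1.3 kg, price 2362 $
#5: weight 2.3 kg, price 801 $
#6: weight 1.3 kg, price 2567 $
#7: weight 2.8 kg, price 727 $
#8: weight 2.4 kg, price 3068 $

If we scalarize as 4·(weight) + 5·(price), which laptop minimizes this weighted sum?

#1: 4·2.6 + 5·2025 = 10135.4
#2: 4·1.5 + 5·2213 = 11071.0
#3: 4·1.9 + 5·3186 = 15937.6
#4: 4·1.3 + 5·2362 = 11815.2
#5: 4·2.3 + 5·801 = 4014.2
#6: 4·1.3 + 5·2567 = 12840.2
#7: 4·2.8 + 5·727 = 3646.2
#8: 4·2.4 + 5·3068 = 15349.6
Lowest: #7 at 3646.2.

#7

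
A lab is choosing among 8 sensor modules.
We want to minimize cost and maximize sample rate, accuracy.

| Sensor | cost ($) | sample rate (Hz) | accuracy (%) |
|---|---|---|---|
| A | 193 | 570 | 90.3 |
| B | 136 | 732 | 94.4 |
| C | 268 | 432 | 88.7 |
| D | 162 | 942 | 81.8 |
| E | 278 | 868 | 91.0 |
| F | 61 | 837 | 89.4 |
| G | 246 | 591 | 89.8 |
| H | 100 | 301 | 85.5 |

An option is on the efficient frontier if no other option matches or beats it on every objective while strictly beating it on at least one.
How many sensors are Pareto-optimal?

A: dominated by B (cost 136≤193, sample rate 732≥570, accuracy 94.4≥90.3).
B: not dominated (best accuracy).
C: dominated by A (cost 193≤268, sample rate 570≥432, accuracy 90.3≥88.7).
D: not dominated (best sample rate).
E: not dominated.
F: not dominated (best cost).
G: dominated by B (cost 136≤246, sample rate 732≥591, accuracy 94.4≥89.8).
H: dominated by F (cost 61≤100, sample rate 837≥301, accuracy 89.4≥85.5).
Pareto-optimal: B, D, E, F → 4.

4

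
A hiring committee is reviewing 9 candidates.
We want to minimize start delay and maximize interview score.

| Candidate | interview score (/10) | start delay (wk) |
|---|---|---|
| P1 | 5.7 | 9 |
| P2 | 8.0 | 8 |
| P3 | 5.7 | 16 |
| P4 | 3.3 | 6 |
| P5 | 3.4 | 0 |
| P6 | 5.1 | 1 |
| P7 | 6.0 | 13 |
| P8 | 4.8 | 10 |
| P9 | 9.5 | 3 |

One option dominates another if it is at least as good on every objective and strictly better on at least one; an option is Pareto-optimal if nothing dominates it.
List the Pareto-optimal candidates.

P5, P6, P9

P1: dominated by P2 (interview score 8.0≥5.7, start delay 8≤9).
P2: dominated by P9 (interview score 9.5≥8.0, start delay 3≤8).
P3: dominated by P1 (interview score 5.7≥5.7, start delay 9≤16).
P4: dominated by P5 (interview score 3.4≥3.3, start delay 0≤6).
P5: not dominated (best start delay).
P6: not dominated.
P7: dominated by P2 (interview score 8.0≥6.0, start delay 8≤13).
P8: dominated by P1 (interview score 5.7≥4.8, start delay 9≤10).
P9: not dominated (best interview score).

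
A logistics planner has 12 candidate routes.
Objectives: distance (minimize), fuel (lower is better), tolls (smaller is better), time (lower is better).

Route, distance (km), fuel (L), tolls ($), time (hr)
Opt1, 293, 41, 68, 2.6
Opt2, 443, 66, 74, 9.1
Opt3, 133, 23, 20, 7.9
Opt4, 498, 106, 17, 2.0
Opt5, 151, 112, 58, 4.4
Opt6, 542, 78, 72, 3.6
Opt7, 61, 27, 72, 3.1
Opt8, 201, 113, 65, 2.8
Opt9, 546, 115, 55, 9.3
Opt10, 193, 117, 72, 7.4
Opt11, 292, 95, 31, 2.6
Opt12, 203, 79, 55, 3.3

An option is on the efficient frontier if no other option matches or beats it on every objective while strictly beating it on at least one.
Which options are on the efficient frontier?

Opt1, Opt3, Opt4, Opt5, Opt7, Opt8, Opt11, Opt12

Opt1: not dominated.
Opt2: dominated by Opt1 (distance 293≤443, fuel 41≤66, tolls 68≤74, time 2.6≤9.1).
Opt3: not dominated (best fuel).
Opt4: not dominated (best tolls).
Opt5: not dominated.
Opt6: dominated by Opt1 (distance 293≤542, fuel 41≤78, tolls 68≤72, time 2.6≤3.6).
Opt7: not dominated (best distance).
Opt8: not dominated.
Opt9: dominated by Opt3 (distance 133≤546, fuel 23≤115, tolls 20≤55, time 7.9≤9.3).
Opt10: dominated by Opt5 (distance 151≤193, fuel 112≤117, tolls 58≤72, time 4.4≤7.4).
Opt11: not dominated.
Opt12: not dominated.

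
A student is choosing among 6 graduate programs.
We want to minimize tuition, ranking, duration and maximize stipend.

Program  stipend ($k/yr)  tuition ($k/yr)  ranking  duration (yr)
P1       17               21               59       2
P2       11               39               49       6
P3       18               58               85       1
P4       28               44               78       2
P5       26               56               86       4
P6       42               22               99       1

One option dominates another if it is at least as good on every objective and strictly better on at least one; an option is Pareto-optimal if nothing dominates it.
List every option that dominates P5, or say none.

P4

P4: stipend 28≥26, tuition 44≤56, ranking 78≤86, duration 2≤4 — dominates P5.
Others (P1, P2, P3, P6) are each worse than P5 on at least one objective.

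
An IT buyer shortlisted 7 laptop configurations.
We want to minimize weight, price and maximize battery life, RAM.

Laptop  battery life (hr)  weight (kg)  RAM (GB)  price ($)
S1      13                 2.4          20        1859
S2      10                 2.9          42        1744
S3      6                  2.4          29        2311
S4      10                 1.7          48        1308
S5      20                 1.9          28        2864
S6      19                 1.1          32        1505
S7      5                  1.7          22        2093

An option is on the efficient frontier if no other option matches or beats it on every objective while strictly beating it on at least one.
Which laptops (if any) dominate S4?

none

S1: worse on weight (2.4 vs 1.7).
S2: worse on weight (2.9 vs 1.7).
S3: worse on battery life (6 vs 10).
S5: worse on weight (1.9 vs 1.7).
S6: worse on RAM (32 vs 48).
S7: worse on battery life (5 vs 10).
No option dominates S4.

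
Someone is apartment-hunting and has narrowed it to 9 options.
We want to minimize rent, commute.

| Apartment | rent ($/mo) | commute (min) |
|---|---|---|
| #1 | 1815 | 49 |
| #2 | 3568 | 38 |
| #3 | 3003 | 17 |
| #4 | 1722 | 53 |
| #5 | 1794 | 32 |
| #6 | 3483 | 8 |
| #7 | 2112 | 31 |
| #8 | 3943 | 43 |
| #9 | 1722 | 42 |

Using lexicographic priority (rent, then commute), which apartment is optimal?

#9

First minimize rent: best is 1722, kept {#4, #9}.
Then minimize commute: best is 42, kept {#9}.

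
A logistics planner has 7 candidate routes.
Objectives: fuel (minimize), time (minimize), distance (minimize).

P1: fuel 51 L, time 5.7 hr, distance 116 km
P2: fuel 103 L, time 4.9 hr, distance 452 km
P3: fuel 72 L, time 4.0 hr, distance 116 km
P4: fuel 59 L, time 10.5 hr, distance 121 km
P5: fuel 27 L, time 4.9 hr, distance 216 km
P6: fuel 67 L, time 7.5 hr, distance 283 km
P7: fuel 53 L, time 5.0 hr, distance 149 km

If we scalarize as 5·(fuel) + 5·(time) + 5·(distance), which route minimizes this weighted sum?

P1

P1: 5·51 + 5·5.7 + 5·116 = 863.5
P2: 5·103 + 5·4.9 + 5·452 = 2799.5
P3: 5·72 + 5·4.0 + 5·116 = 960.0
P4: 5·59 + 5·10.5 + 5·121 = 952.5
P5: 5·27 + 5·4.9 + 5·216 = 1239.5
P6: 5·67 + 5·7.5 + 5·283 = 1787.5
P7: 5·53 + 5·5.0 + 5·149 = 1035.0
Lowest: P1 at 863.5.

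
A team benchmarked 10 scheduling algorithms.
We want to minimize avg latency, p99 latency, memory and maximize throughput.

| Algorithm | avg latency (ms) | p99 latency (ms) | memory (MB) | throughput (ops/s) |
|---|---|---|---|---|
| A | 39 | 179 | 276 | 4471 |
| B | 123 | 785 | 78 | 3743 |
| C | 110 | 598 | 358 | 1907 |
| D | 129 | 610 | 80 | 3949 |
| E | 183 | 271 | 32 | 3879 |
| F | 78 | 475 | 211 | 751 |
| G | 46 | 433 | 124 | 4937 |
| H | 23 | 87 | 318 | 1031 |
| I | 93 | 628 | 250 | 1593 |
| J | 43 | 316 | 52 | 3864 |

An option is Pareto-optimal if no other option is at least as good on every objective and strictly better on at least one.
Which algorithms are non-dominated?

A, D, E, G, H, J

A: not dominated.
B: dominated by J (avg latency 43≤123, p99 latency 316≤785, memory 52≤78, throughput 3864≥3743).
C: dominated by A (avg latency 39≤110, p99 latency 179≤598, memory 276≤358, throughput 4471≥1907).
D: not dominated.
E: not dominated (best memory).
F: dominated by G (avg latency 46≤78, p99 latency 433≤475, memory 124≤211, throughput 4937≥751).
G: not dominated (best throughput).
H: not dominated (best avg latency).
I: dominated by G (avg latency 46≤93, p99 latency 433≤628, memory 124≤250, throughput 4937≥1593).
J: not dominated.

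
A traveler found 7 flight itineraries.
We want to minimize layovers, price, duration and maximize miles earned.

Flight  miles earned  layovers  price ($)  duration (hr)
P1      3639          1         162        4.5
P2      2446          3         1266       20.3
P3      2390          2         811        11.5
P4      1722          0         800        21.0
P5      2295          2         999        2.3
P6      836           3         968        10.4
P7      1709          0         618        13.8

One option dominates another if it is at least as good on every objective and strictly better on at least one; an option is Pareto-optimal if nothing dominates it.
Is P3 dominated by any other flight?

Yes

P1 vs P3: miles earned 3639≥2390, layovers 1≤2, price 162≤811, duration 4.5≤11.5 — P1 is at least as good on every objective and strictly better on at least one, so P1 dominates P3.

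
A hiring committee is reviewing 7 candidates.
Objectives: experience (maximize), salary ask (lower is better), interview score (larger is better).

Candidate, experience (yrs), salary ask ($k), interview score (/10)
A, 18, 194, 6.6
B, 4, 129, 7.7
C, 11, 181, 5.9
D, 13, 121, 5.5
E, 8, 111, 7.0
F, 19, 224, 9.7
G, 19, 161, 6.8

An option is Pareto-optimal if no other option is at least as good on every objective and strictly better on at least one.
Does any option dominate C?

G vs C: experience 19≥11, salary ask 161≤181, interview score 6.8≥5.9 — G is at least as good on every objective and strictly better on at least one, so G dominates C.

Yes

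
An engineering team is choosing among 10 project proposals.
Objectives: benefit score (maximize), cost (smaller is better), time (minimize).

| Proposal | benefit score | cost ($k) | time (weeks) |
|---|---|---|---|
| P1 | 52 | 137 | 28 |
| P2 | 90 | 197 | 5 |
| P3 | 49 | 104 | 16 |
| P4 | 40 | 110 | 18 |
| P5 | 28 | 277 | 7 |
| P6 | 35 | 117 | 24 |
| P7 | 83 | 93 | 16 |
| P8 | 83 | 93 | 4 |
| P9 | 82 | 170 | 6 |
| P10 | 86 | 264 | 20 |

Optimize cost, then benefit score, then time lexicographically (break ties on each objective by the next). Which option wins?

P8

First minimize cost: best is 93, kept {P7, P8}.
Then maximize benefit score: best is 83, kept {P7, P8}.
Then minimize time: best is 4, kept {P8}.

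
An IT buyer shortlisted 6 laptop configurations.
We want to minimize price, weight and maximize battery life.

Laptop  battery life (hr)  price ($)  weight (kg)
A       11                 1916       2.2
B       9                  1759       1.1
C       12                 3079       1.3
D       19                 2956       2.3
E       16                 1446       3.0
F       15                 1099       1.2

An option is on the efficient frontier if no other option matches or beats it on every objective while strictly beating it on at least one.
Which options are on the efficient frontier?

A: dominated by F (battery life 15≥11, price 1099≤1916, weight 1.2≤2.2).
B: not dominated (best weight).
C: dominated by F (battery life 15≥12, price 1099≤3079, weight 1.2≤1.3).
D: not dominated (best battery life).
E: not dominated.
F: not dominated (best price).

B, D, E, F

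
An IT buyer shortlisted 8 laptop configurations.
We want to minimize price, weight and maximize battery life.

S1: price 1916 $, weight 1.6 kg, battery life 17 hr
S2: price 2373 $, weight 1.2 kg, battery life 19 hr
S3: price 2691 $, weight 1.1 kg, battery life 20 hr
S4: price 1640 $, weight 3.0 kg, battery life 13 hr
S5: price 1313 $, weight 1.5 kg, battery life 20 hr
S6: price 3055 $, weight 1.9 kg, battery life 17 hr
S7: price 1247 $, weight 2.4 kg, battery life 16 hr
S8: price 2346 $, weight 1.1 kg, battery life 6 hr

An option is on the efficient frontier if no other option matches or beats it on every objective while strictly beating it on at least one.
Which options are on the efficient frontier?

S2, S3, S5, S7, S8

S1: dominated by S5 (price 1313≤1916, weight 1.5≤1.6, battery life 20≥17).
S2: not dominated.
S3: not dominated.
S4: dominated by S5 (price 1313≤1640, weight 1.5≤3.0, battery life 20≥13).
S5: not dominated.
S6: dominated by S1 (price 1916≤3055, weight 1.6≤1.9, battery life 17≥17).
S7: not dominated (best price).
S8: not dominated.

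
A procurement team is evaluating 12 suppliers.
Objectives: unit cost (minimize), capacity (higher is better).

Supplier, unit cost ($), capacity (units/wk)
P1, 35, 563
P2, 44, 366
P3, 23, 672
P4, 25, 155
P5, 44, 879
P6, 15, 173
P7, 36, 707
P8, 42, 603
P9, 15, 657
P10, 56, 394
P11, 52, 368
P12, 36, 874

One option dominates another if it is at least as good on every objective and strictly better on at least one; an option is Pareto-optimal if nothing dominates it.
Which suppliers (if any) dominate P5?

none

P1: worse on capacity (563 vs 879).
P2: worse on capacity (366 vs 879).
P3: worse on capacity (672 vs 879).
P4: worse on capacity (155 vs 879).
P6: worse on capacity (173 vs 879).
P7: worse on capacity (707 vs 879).
P8: worse on capacity (603 vs 879).
P9: worse on capacity (657 vs 879).
P10: worse on unit cost (56 vs 44).
P11: worse on unit cost (52 vs 44).
P12: worse on capacity (874 vs 879).
No option dominates P5.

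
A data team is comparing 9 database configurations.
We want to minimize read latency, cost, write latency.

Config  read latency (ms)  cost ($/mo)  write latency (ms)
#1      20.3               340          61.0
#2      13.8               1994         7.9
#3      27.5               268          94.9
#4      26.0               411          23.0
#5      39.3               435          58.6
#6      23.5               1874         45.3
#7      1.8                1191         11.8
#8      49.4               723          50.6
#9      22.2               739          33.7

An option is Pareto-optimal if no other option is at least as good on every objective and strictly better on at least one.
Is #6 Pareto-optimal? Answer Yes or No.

No

#7 vs #6: read latency 1.8≤23.5, cost 1191≤1874, write latency 11.8≤45.3 — #7 is at least as good on every objective and strictly better on at least one, so #7 dominates #6.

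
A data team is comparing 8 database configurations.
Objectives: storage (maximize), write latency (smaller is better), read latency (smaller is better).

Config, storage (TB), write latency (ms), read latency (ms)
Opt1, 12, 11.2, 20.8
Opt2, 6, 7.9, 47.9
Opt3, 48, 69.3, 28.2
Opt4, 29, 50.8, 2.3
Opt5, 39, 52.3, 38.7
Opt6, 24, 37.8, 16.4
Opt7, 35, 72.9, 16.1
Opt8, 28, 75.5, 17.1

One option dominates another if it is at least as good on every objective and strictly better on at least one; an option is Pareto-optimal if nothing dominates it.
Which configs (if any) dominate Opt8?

Opt4: storage 29≥28, write latency 50.8≤75.5, read latency 2.3≤17.1 — dominates Opt8.
Opt7: storage 35≥28, write latency 72.9≤75.5, read latency 16.1≤17.1 — dominates Opt8.
Others (Opt1, Opt2, Opt3, Opt5, Opt6) are each worse than Opt8 on at least one objective.

Opt4, Opt7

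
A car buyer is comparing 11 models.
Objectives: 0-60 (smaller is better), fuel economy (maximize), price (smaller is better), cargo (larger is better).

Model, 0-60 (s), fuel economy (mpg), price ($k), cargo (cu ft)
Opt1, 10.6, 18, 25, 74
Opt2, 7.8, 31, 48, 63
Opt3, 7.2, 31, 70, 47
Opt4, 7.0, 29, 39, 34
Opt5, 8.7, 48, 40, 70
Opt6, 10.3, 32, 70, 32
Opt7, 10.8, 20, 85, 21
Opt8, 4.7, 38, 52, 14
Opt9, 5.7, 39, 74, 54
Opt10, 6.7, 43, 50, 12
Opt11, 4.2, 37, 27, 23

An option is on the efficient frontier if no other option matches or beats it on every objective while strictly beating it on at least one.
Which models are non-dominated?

Opt1: not dominated (best price).
Opt2: not dominated.
Opt3: not dominated.
Opt4: not dominated.
Opt5: not dominated (best fuel economy).
Opt6: dominated by Opt5 (0-60 8.7≤10.3, fuel economy 48≥32, price 40≤70, cargo 70≥32).
Opt7: dominated by Opt2 (0-60 7.8≤10.8, fuel economy 31≥20, price 48≤85, cargo 63≥21).
Opt8: not dominated.
Opt9: not dominated.
Opt10: not dominated.
Opt11: not dominated (best 0-60).

Opt1, Opt2, Opt3, Opt4, Opt5, Opt8, Opt9, Opt10, Opt11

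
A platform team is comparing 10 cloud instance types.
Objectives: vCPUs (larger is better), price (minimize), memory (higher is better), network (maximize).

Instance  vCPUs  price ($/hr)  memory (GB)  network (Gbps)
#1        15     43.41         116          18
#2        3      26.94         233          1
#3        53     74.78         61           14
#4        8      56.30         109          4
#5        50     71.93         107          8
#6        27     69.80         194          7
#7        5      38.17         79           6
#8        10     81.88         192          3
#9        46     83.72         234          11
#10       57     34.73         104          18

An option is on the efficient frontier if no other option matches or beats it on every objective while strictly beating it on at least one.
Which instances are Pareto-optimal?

#1: not dominated.
#2: not dominated (best price).
#3: dominated by #10 (vCPUs 57≥53, price 34.73≤74.78, memory 104≥61, network 18≥14).
#4: dominated by #1 (vCPUs 15≥8, price 43.41≤56.30, memory 116≥109, network 18≥4).
#5: not dominated.
#6: not dominated.
#7: dominated by #10 (vCPUs 57≥5, price 34.73≤38.17, memory 104≥79, network 18≥6).
#8: dominated by #6 (vCPUs 27≥10, price 69.80≤81.88, memory 194≥192, network 7≥3).
#9: not dominated (best memory).
#10: not dominated (best vCPUs).

#1, #2, #5, #6, #9, #10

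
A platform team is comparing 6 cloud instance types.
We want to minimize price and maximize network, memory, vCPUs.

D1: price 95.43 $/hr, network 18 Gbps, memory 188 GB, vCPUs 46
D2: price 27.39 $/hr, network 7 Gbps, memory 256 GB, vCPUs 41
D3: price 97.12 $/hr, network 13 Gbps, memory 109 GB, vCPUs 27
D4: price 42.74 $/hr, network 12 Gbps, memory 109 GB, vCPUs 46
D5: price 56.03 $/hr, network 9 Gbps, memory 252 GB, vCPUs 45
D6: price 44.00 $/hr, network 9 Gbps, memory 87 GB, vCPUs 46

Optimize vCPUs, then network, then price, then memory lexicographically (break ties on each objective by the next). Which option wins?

First maximize vCPUs: best is 46, kept {D1, D4, D6}.
Then maximize network: best is 18, kept {D1}.

D1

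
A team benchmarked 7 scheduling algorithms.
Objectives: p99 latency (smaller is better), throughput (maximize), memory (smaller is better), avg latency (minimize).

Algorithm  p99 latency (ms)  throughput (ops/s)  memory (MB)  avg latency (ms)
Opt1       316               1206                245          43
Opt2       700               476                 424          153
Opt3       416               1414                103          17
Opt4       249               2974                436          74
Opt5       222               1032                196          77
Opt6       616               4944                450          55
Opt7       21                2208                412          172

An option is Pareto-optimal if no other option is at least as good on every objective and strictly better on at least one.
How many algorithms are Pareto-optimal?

Opt1: not dominated.
Opt2: dominated by Opt1 (p99 latency 316≤700, throughput 1206≥476, memory 245≤424, avg latency 43≤153).
Opt3: not dominated (best memory).
Opt4: not dominated.
Opt5: not dominated.
Opt6: not dominated (best throughput).
Opt7: not dominated (best p99 latency).
Pareto-optimal: Opt1, Opt3, Opt4, Opt5, Opt6, Opt7 → 6.

6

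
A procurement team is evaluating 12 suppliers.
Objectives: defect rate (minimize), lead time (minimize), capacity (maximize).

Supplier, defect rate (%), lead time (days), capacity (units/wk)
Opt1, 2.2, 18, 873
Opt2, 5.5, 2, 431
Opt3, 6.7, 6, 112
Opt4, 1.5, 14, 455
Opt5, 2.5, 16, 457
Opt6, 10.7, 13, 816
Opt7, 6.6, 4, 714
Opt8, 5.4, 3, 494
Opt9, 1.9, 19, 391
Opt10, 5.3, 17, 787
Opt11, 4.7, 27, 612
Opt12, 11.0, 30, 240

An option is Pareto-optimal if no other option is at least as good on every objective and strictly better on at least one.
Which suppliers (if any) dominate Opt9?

Opt4: defect rate 1.5≤1.9, lead time 14≤19, capacity 455≥391 — dominates Opt9.
Others (Opt1, Opt2, Opt3, Opt5, Opt6, Opt7, Opt8, Opt10, Opt11, Opt12) are each worse than Opt9 on at least one objective.

Opt4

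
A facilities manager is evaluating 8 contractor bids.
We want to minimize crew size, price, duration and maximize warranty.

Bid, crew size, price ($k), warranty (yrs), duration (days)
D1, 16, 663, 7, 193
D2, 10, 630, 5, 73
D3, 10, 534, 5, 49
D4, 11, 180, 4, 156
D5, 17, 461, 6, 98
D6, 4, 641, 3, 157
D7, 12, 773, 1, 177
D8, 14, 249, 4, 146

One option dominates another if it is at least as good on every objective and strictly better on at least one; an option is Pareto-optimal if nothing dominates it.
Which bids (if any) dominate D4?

D1: worse on crew size (16 vs 11).
D2: worse on price (630 vs 180).
D3: worse on price (534 vs 180).
D5: worse on crew size (17 vs 11).
D6: worse on price (641 vs 180).
D7: worse on crew size (12 vs 11).
D8: worse on crew size (14 vs 11).
No option dominates D4.

none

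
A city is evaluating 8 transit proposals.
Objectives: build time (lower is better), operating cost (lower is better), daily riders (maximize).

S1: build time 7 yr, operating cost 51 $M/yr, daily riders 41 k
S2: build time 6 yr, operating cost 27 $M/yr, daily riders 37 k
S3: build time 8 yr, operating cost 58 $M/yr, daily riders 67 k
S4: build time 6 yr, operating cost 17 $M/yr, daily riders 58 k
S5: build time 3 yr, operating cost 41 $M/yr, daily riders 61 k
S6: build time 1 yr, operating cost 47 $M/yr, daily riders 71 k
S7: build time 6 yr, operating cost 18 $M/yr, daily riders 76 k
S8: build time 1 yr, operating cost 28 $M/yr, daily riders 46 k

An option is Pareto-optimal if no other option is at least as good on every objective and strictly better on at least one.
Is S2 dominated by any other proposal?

Yes

S4 vs S2: build time 6≤6, operating cost 17≤27, daily riders 58≥37 — S4 is at least as good on every objective and strictly better on at least one, so S4 dominates S2.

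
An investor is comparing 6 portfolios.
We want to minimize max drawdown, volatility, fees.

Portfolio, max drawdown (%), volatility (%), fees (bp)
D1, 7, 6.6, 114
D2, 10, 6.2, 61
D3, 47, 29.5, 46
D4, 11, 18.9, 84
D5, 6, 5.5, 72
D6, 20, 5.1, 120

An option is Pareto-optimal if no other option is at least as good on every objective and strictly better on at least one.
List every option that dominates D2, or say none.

D1: worse on volatility (6.6 vs 6.2).
D3: worse on max drawdown (47 vs 10).
D4: worse on max drawdown (11 vs 10).
D5: worse on fees (72 vs 61).
D6: worse on max drawdown (20 vs 10).
No option dominates D2.

none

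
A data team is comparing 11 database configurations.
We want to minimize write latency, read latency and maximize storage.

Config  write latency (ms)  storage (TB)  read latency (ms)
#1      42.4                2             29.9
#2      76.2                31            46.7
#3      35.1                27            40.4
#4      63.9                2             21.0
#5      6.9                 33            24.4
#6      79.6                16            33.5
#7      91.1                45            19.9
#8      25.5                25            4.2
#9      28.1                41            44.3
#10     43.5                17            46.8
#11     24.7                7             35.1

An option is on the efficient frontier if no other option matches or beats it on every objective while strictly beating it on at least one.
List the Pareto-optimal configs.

#1: dominated by #5 (write latency 6.9≤42.4, storage 33≥2, read latency 24.4≤29.9).
#2: dominated by #5 (write latency 6.9≤76.2, storage 33≥31, read latency 24.4≤46.7).
#3: dominated by #5 (write latency 6.9≤35.1, storage 33≥27, read latency 24.4≤40.4).
#4: dominated by #8 (write latency 25.5≤63.9, storage 25≥2, read latency 4.2≤21.0).
#5: not dominated (best write latency).
#6: dominated by #5 (write latency 6.9≤79.6, storage 33≥16, read latency 24.4≤33.5).
#7: not dominated (best storage).
#8: not dominated (best read latency).
#9: not dominated.
#10: dominated by #3 (write latency 35.1≤43.5, storage 27≥17, read latency 40.4≤46.8).
#11: dominated by #5 (write latency 6.9≤24.7, storage 33≥7, read latency 24.4≤35.1).

#5, #7, #8, #9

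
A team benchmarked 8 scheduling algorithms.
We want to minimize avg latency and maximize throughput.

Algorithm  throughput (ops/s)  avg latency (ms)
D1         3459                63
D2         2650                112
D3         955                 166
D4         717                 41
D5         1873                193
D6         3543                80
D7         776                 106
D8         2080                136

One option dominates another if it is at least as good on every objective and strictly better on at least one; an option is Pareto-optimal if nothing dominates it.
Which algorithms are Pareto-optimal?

D1, D4, D6

D1: not dominated.
D2: dominated by D1 (throughput 3459≥2650, avg latency 63≤112).
D3: dominated by D1 (throughput 3459≥955, avg latency 63≤166).
D4: not dominated (best avg latency).
D5: dominated by D1 (throughput 3459≥1873, avg latency 63≤193).
D6: not dominated (best throughput).
D7: dominated by D1 (throughput 3459≥776, avg latency 63≤106).
D8: dominated by D1 (throughput 3459≥2080, avg latency 63≤136).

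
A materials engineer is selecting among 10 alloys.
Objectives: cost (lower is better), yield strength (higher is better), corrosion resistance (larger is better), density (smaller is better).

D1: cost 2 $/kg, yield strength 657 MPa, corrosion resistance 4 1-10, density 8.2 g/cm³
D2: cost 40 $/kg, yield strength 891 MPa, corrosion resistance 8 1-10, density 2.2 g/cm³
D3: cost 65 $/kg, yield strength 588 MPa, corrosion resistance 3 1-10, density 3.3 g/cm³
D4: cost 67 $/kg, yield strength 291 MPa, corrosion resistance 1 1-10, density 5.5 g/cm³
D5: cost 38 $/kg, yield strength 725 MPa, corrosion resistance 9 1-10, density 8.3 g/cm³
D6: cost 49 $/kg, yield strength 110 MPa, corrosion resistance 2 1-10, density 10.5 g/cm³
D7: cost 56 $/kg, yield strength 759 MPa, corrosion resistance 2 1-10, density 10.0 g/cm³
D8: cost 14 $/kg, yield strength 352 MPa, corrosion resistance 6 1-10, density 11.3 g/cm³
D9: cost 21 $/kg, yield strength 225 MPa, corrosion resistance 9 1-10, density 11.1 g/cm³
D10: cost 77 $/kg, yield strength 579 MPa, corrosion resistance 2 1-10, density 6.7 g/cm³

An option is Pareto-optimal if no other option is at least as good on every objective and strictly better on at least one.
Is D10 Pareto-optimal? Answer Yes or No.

D2 vs D10: cost 40≤77, yield strength 891≥579, corrosion resistance 8≥2, density 2.2≤6.7 — D2 is at least as good on every objective and strictly better on at least one, so D2 dominates D10.

No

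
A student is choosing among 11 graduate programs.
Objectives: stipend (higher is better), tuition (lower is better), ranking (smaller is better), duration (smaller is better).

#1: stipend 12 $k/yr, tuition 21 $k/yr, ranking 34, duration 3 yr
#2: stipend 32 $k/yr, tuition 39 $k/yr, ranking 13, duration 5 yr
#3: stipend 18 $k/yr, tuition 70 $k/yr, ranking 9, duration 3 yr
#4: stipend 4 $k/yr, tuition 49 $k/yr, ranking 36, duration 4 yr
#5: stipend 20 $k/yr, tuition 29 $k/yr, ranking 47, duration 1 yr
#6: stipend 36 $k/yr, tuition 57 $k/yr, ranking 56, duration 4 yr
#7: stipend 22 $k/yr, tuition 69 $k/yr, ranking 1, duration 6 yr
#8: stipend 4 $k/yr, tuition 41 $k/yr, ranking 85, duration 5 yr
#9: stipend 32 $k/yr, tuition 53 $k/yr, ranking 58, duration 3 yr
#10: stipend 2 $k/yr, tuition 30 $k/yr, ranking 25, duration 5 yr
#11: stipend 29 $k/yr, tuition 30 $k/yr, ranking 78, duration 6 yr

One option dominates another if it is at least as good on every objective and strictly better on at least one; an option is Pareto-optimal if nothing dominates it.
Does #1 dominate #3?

#1 vs #3: #1 is worse on stipend (12 vs 18), so it does not dominate #3.

No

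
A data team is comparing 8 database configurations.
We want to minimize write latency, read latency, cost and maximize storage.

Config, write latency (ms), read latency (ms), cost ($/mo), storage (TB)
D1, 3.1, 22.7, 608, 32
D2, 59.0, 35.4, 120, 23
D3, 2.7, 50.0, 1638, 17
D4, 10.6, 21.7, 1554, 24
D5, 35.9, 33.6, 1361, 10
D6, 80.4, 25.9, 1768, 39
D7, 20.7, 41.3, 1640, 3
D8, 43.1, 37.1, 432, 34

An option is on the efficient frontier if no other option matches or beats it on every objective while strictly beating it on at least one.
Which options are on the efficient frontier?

D1: not dominated.
D2: not dominated (best cost).
D3: not dominated (best write latency).
D4: not dominated (best read latency).
D5: dominated by D1 (write latency 3.1≤35.9, read latency 22.7≤33.6, cost 608≤1361, storage 32≥10).
D6: not dominated (best storage).
D7: dominated by D1 (write latency 3.1≤20.7, read latency 22.7≤41.3, cost 608≤1640, storage 32≥3).
D8: not dominated.

D1, D2, D3, D4, D6, D8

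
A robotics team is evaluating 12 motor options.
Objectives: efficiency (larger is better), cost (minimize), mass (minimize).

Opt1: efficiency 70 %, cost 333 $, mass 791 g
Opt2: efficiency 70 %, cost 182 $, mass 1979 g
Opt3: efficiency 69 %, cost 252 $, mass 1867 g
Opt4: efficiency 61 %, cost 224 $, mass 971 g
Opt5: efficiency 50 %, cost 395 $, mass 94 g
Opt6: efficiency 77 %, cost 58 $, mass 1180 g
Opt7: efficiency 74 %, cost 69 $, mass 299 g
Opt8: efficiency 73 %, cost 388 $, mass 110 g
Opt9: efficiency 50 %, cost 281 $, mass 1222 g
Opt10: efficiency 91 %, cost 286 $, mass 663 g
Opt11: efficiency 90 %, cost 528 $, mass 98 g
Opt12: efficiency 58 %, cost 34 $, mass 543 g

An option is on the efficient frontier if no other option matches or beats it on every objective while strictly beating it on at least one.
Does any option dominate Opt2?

Opt6 vs Opt2: efficiency 77≥70, cost 58≤182, mass 1180≤1979 — Opt6 is at least as good on every objective and strictly better on at least one, so Opt6 dominates Opt2.

Yes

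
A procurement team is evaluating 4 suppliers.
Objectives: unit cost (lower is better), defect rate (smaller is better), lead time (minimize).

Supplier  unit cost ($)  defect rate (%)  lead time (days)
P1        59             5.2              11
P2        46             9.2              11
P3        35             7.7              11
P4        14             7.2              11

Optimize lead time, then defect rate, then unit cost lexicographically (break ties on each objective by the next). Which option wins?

P1

First minimize lead time: best is 11, kept {P1, P2, P3, P4}.
Then minimize defect rate: best is 5.2, kept {P1}.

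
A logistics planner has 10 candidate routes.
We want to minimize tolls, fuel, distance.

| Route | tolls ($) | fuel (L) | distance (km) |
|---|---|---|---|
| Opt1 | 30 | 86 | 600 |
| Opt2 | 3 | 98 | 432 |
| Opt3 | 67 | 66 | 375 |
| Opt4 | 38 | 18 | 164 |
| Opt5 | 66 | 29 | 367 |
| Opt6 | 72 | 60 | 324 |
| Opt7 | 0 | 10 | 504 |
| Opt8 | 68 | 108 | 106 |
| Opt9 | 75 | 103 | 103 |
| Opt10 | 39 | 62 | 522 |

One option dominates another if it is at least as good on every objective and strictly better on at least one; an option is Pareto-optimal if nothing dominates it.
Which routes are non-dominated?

Opt2, Opt4, Opt7, Opt8, Opt9

Opt1: dominated by Opt7 (tolls 0≤30, fuel 10≤86, distance 504≤600).
Opt2: not dominated.
Opt3: dominated by Opt4 (tolls 38≤67, fuel 18≤66, distance 164≤375).
Opt4: not dominated.
Opt5: dominated by Opt4 (tolls 38≤66, fuel 18≤29, distance 164≤367).
Opt6: dominated by Opt4 (tolls 38≤72, fuel 18≤60, distance 164≤324).
Opt7: not dominated (best tolls).
Opt8: not dominated.
Opt9: not dominated (best distance).
Opt10: dominated by Opt4 (tolls 38≤39, fuel 18≤62, distance 164≤522).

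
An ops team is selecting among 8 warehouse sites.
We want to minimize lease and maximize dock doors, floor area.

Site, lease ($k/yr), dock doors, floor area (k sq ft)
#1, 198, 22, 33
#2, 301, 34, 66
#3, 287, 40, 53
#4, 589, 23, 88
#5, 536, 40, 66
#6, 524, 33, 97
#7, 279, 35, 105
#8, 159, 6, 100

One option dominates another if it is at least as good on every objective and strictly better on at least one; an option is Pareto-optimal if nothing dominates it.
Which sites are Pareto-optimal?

#1, #3, #5, #7, #8

#1: not dominated.
#2: dominated by #7 (lease 279≤301, dock doors 35≥34, floor area 105≥66).
#3: not dominated.
#4: dominated by #6 (lease 524≤589, dock doors 33≥23, floor area 97≥88).
#5: not dominated.
#6: dominated by #7 (lease 279≤524, dock doors 35≥33, floor area 105≥97).
#7: not dominated (best floor area).
#8: not dominated (best lease).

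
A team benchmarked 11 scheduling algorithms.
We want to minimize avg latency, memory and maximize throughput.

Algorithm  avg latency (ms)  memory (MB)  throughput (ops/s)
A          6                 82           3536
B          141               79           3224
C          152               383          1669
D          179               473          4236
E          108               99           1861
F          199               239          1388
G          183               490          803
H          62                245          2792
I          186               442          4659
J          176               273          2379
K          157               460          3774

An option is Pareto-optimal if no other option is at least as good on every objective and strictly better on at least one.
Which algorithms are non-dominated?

A, B, D, I, K

A: not dominated (best avg latency).
B: not dominated (best memory).
C: dominated by A (avg latency 6≤152, memory 82≤383, throughput 3536≥1669).
D: not dominated.
E: dominated by A (avg latency 6≤108, memory 82≤99, throughput 3536≥1861).
F: dominated by A (avg latency 6≤199, memory 82≤239, throughput 3536≥1388).
G: dominated by A (avg latency 6≤183, memory 82≤490, throughput 3536≥803).
H: dominated by A (avg latency 6≤62, memory 82≤245, throughput 3536≥2792).
I: not dominated (best throughput).
J: dominated by A (avg latency 6≤176, memory 82≤273, throughput 3536≥2379).
K: not dominated.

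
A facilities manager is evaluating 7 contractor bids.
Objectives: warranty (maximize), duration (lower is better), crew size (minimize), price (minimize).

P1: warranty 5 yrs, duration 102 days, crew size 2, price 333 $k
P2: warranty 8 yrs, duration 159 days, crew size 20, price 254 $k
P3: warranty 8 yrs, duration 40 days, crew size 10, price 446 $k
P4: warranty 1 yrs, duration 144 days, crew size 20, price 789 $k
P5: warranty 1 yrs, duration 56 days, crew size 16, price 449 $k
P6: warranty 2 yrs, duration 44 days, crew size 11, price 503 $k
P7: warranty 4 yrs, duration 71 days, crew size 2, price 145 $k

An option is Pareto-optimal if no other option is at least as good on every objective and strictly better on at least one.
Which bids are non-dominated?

P1: not dominated.
P2: not dominated.
P3: not dominated (best duration).
P4: dominated by P1 (warranty 5≥1, duration 102≤144, crew size 2≤20, price 333≤789).
P5: dominated by P3 (warranty 8≥1, duration 40≤56, crew size 10≤16, price 446≤449).
P6: dominated by P3 (warranty 8≥2, duration 40≤44, crew size 10≤11, price 446≤503).
P7: not dominated (best price).

P1, P2, P3, P7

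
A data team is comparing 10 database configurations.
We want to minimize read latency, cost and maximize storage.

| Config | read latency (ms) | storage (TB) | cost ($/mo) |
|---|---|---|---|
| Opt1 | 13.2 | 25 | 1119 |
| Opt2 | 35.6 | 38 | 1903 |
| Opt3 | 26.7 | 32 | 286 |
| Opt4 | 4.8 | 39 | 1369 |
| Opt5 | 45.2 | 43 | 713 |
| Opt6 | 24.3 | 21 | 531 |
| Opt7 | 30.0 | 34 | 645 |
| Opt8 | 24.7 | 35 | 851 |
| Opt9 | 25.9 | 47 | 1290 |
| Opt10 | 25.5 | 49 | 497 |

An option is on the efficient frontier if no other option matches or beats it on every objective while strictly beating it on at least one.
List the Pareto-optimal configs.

Opt1: not dominated.
Opt2: dominated by Opt4 (read latency 4.8≤35.6, storage 39≥38, cost 1369≤1903).
Opt3: not dominated (best cost).
Opt4: not dominated (best read latency).
Opt5: dominated by Opt10 (read latency 25.5≤45.2, storage 49≥43, cost 497≤713).
Opt6: not dominated.
Opt7: dominated by Opt10 (read latency 25.5≤30.0, storage 49≥34, cost 497≤645).
Opt8: not dominated.
Opt9: dominated by Opt10 (read latency 25.5≤25.9, storage 49≥47, cost 497≤1290).
Opt10: not dominated (best storage).

Opt1, Opt3, Opt4, Opt6, Opt8, Opt10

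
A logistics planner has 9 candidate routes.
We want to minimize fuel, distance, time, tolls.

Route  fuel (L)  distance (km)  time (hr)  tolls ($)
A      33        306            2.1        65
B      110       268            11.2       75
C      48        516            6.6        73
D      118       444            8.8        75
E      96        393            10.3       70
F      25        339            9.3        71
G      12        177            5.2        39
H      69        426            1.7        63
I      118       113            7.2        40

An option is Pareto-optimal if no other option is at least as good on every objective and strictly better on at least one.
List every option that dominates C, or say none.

A, G

A: fuel 33≤48, distance 306≤516, time 2.1≤6.6, tolls 65≤73 — dominates C.
G: fuel 12≤48, distance 177≤516, time 5.2≤6.6, tolls 39≤73 — dominates C.
Others (B, D, E, F, H, I) are each worse than C on at least one objective.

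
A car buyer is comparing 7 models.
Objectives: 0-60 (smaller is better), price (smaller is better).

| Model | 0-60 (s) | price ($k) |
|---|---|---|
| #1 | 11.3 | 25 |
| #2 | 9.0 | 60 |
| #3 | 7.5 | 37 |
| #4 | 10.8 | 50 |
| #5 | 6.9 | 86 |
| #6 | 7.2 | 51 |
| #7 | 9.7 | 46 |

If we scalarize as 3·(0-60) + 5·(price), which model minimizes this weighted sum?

#1

#1: 3·11.3 + 5·25 = 158.9
#2: 3·9.0 + 5·60 = 327.0
#3: 3·7.5 + 5·37 = 207.5
#4: 3·10.8 + 5·50 = 282.4
#5: 3·6.9 + 5·86 = 450.7
#6: 3·7.2 + 5·51 = 276.6
#7: 3·9.7 + 5·46 = 259.1
Lowest: #1 at 158.9.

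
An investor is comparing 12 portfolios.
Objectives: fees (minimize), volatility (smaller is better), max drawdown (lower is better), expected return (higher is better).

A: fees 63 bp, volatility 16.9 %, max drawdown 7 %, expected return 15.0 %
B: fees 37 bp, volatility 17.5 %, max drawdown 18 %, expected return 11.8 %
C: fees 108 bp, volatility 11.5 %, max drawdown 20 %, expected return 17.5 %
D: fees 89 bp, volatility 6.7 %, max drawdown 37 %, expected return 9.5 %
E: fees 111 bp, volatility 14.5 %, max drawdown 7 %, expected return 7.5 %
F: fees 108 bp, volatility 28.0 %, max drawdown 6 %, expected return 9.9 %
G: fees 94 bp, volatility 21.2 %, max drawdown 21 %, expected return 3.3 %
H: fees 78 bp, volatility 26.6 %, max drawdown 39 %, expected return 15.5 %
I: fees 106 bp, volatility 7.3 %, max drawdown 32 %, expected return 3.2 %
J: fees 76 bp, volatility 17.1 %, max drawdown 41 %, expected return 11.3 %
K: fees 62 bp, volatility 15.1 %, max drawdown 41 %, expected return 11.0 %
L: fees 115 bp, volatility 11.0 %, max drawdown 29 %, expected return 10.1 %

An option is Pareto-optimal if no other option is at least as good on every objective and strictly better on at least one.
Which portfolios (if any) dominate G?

A, B

A: fees 63≤94, volatility 16.9≤21.2, max drawdown 7≤21, expected return 15.0≥3.3 — dominates G.
B: fees 37≤94, volatility 17.5≤21.2, max drawdown 18≤21, expected return 11.8≥3.3 — dominates G.
Others (C, D, E, F, H, I, J, K, L) are each worse than G on at least one objective.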